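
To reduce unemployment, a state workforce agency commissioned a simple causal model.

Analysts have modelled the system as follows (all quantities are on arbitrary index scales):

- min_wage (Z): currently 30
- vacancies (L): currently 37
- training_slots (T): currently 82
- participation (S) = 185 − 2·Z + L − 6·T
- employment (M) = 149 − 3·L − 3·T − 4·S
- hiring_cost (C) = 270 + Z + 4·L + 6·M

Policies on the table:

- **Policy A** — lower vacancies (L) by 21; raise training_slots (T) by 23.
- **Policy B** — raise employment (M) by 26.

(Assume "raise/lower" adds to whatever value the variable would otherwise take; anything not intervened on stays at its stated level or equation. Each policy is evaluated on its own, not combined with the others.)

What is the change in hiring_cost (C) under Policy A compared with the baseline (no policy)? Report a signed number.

3696

Baseline:
  Z = 30
  L = 37
  T = 82
  S = 185 − 2·30 + 37 − 6·82 = -330
  M = 149 − 3·37 − 3·82 − 4·(-330) = 1112
  C = 270 + 30 + 4·37 + 6·1112 = 7120
Policy A (L − 21, T + 23):
  Z = 30
  L = 37 − 21 = 16
  T = 82 + 23 = 105
  S = 185 − 2·30 + 16 − 6·105 = -489
  M = 149 − 3·16 − 3·105 − 4·(-489) = 1742
  C = 270 + 30 + 4·16 + 6·1742 = 10816
Change in C: 10816 − 7120 = 3696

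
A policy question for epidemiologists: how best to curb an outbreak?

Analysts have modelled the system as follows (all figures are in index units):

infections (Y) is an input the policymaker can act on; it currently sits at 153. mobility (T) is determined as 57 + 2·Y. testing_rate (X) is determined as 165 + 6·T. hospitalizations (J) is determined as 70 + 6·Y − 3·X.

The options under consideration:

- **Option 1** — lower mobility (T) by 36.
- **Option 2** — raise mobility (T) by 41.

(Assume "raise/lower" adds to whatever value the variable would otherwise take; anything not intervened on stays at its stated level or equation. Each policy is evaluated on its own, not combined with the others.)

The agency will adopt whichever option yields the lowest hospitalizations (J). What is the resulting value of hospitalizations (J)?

Option 1 (T − 36):
  Y = 153
  T = 57 + 2·153 (−36 from intervention) = 327
  X = 165 + 6·327 = 2127
  J = 70 + 6·153 − 3·2127 = -5393
Option 2 (T + 41):
  Y = 153
  T = 57 + 2·153 (+41 from intervention) = 404
  X = 165 + 6·404 = 2589
  J = 70 + 6·153 − 3·2589 = -6779
Comparing — Option 1: J=-5393, Option 2: J=-6779. Lowest is -6779 (Option 2).

-6779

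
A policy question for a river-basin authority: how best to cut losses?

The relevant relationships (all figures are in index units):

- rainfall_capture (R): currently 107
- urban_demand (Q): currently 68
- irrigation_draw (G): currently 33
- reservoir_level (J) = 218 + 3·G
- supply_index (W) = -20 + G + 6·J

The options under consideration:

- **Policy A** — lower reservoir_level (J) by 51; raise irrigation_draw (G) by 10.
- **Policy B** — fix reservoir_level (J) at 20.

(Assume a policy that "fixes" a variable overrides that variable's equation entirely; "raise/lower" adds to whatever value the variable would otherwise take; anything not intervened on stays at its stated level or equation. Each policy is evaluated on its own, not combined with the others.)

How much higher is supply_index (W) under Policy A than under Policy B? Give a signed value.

1666

Policy A (J − 51, G + 10):
  G = 33 + 10 = 43
  J = 218 + 3·43 (−51 from intervention) = 296
  W = -20 + 43 + 6·296 = 1799
Policy B (J := 20):
  G = 33
  J = 20
  W = -20 + 33 + 6·20 = 133
W: 1799 − 133 = 1666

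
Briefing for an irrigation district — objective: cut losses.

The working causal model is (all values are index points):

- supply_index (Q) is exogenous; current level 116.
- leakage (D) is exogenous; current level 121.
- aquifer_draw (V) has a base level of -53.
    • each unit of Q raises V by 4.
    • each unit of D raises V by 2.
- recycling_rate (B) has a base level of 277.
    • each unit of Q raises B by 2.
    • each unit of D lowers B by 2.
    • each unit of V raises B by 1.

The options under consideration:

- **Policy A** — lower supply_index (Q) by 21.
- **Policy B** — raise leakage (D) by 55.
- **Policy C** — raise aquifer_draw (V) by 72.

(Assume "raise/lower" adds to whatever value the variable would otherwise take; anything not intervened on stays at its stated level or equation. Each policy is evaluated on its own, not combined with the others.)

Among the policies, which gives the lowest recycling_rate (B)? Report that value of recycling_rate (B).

Policy A (Q − 21):
  Q = 116 − 21 = 95
  D = 121
  V = -53 + 4·95 + 2·121 = 569
  B = 277 + 2·95 − 2·121 + 569 = 794
Policy B (D + 55):
  Q = 116
  D = 121 + 55 = 176
  V = -53 + 4·116 + 2·176 = 763
  B = 277 + 2·116 − 2·176 + 763 = 920
Policy C (V + 72):
  Q = 116
  D = 121
  V = -53 + 4·116 + 2·121 (+72 from intervention) = 725
  B = 277 + 2·116 − 2·121 + 725 = 992
Comparing — Policy A: B=794, Policy B: B=920, Policy C: B=992. Lowest is 794 (Policy A).

794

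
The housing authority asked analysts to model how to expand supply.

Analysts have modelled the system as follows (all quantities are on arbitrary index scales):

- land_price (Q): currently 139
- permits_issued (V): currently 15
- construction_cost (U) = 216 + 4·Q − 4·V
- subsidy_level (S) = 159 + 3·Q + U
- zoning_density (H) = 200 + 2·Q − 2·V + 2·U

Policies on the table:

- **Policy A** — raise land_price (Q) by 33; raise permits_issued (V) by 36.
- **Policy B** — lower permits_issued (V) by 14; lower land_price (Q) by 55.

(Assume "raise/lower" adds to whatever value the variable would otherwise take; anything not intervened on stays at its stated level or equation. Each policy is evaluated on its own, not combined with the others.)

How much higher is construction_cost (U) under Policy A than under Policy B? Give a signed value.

152

Policy A (Q + 33, V + 36):
  Q = 139 + 33 = 172
  V = 15 + 36 = 51
  U = 216 + 4·172 − 4·51 = 700
Policy B (V − 14, Q − 55):
  Q = 139 − 55 = 84
  V = 15 − 14 = 1
  U = 216 + 4·84 − 4·1 = 548
U: 700 − 548 = 152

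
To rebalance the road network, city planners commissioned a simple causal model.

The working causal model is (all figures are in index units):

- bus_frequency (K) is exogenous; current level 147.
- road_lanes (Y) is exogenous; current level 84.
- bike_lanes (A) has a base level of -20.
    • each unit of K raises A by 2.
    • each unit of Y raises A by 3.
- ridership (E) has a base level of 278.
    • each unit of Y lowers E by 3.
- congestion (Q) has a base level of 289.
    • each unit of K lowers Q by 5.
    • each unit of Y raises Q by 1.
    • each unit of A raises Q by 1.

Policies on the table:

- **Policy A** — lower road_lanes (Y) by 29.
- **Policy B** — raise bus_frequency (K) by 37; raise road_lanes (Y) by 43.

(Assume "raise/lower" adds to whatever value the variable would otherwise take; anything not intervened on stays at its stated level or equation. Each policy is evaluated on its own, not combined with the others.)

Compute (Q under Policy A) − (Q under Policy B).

-177

Policy A (Y − 29):
  K = 147
  Y = 84 − 29 = 55
  A = -20 + 2·147 + 3·55 = 439
  Q = 289 − 5·147 + 55 + 439 = 48
Policy B (K + 37, Y + 43):
  K = 147 + 37 = 184
  Y = 84 + 43 = 127
  A = -20 + 2·184 + 3·127 = 729
  Q = 289 − 5·184 + 127 + 729 = 225
Q: 48 − 225 = -177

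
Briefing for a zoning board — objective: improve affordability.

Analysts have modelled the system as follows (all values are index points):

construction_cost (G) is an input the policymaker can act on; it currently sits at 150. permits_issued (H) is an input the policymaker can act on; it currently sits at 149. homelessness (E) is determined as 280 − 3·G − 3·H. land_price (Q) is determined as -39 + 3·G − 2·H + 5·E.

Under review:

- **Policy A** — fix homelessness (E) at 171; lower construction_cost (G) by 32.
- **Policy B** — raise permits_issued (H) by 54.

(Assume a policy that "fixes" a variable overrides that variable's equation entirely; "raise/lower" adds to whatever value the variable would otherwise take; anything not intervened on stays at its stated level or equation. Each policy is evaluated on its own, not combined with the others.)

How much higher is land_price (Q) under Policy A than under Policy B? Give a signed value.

4762

Policy A (E := 171, G − 32):
  G = 150 − 32 = 118
  H = 149
  E = 171
  Q = -39 + 3·118 − 2·149 + 5·171 = 872
Policy B (H + 54):
  G = 150
  H = 149 + 54 = 203
  E = 280 − 3·150 − 3·203 = -779
  Q = -39 + 3·150 − 2·203 + 5·(-779) = -3890
Q: 872 − (-3890) = 4762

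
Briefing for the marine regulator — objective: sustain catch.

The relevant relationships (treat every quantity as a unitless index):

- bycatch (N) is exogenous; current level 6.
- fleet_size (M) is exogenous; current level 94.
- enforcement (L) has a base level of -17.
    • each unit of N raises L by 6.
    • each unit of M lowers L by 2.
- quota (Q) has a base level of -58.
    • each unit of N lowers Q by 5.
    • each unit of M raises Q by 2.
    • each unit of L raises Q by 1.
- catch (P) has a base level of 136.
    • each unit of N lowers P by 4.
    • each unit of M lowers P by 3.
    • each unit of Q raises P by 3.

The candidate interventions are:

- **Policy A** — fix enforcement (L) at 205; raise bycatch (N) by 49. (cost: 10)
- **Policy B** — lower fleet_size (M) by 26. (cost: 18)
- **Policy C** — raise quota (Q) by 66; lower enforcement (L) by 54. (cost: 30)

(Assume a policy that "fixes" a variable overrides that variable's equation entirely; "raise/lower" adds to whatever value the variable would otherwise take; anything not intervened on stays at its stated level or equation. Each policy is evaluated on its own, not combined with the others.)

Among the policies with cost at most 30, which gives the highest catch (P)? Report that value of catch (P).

-186

Policy A (L := 205, N + 49):
  N = 6 + 49 = 55
  M = 94
  L = 205
  Q = -58 − 5·55 + 2·94 + 205 = 60
  P = 136 − 4·55 − 3·94 + 3·60 = -186
Policy B (M − 26):
  N = 6
  M = 94 − 26 = 68
  L = -17 + 6·6 − 2·68 = -117
  Q = -58 − 5·6 + 2·68 + (-117) = -69
  P = 136 − 4·6 − 3·68 + 3·(-69) = -299
Policy C (Q + 66, L − 54):
  N = 6
  M = 94
  L = -17 + 6·6 − 2·94 (−54 from intervention) = -223
  Q = -58 − 5·6 + 2·94 + (-223) (+66 from intervention) = -57
  P = 136 − 4·6 − 3·94 + 3·(-57) = -341
Comparing — Policy A: P=-186, Policy B: P=-299, Policy C: P=-341. Highest is -186 (Policy A).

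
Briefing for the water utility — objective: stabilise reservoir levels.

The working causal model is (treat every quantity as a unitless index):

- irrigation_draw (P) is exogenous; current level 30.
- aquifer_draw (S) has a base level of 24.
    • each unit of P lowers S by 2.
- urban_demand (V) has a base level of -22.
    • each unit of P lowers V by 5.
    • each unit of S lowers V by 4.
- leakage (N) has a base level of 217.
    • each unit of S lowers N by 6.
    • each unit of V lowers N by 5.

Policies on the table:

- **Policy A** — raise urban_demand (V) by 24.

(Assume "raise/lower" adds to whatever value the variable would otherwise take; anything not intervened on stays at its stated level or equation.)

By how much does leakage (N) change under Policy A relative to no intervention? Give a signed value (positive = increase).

Baseline:
  P = 30
  S = 24 − 2·30 = -36
  V = -22 − 5·30 − 4·(-36) = -28
  N = 217 − 6·(-36) − 5·(-28) = 573
Policy A (V + 24):
  P = 30
  S = 24 − 2·30 = -36
  V = -22 − 5·30 − 4·(-36) (+24 from intervention) = -4
  N = 217 − 6·(-36) − 5·(-4) = 453
Change in N: 453 − 573 = -120

-120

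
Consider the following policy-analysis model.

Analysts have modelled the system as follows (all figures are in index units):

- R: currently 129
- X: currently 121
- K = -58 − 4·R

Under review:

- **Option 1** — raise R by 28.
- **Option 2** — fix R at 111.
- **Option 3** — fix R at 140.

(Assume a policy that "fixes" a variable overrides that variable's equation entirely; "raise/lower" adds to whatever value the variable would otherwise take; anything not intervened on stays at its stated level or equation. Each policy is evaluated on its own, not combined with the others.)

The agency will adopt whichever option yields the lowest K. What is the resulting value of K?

Option 1 (R + 28):
  R = 129 + 28 = 157
  K = -58 − 4·157 = -686
Option 2 (R := 111):
  R = 111
  K = -58 − 4·111 = -502
Option 3 (R := 140):
  R = 140
  K = -58 − 4·140 = -618
Comparing — Option 1: K=-686, Option 2: K=-502, Option 3: K=-618. Lowest is -686 (Option 1).

-686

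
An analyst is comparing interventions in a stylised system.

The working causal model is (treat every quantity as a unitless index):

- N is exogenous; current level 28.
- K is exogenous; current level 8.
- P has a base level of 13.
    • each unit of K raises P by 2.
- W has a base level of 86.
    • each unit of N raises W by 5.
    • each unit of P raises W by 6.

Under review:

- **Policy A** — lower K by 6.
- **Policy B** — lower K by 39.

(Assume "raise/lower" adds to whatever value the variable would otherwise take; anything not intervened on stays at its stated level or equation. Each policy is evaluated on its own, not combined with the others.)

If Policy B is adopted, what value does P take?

Policy B (K − 39):
  K = 8 − 39 = -31
  P = 13 + 2·(-31) = -49

-49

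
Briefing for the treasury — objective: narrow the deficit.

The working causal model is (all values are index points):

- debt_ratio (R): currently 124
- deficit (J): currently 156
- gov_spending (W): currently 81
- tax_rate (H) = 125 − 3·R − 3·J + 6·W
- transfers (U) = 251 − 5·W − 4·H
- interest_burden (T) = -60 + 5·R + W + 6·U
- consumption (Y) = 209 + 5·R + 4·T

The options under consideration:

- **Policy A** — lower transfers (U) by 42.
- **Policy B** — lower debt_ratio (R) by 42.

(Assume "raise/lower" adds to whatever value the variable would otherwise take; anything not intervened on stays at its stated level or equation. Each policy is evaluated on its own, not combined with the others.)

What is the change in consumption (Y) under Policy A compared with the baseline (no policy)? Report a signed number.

-1008

Baseline:
  R = 124
  J = 156
  W = 81
  H = 125 − 3·124 − 3·156 + 6·81 = -229
  U = 251 − 5·81 − 4·(-229) = 762
  T = -60 + 5·124 + 81 + 6·762 = 5213
  Y = 209 + 5·124 + 4·5213 = 21681
Policy A (U − 42):
  R = 124
  J = 156
  W = 81
  H = 125 − 3·124 − 3·156 + 6·81 = -229
  U = 251 − 5·81 − 4·(-229) (−42 from intervention) = 720
  T = -60 + 5·124 + 81 + 6·720 = 4961
  Y = 209 + 5·124 + 4·4961 = 20673
Change in Y: 20673 − 21681 = -1008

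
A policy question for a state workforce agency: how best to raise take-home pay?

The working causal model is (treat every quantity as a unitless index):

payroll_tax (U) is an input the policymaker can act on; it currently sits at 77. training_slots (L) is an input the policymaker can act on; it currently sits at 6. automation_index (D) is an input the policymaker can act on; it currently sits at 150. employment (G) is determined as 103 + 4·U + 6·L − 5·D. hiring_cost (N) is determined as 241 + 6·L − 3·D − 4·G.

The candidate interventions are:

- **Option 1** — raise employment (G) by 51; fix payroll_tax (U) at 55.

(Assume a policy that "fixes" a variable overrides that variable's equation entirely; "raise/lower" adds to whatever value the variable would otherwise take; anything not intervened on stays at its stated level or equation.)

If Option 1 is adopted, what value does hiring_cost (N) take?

Option 1 (G + 51, U := 55):
  U = 55
  L = 6
  D = 150
  G = 103 + 4·55 + 6·6 − 5·150 (+51 from intervention) = -340
  N = 241 + 6·6 − 3·150 − 4·(-340) = 1187

1187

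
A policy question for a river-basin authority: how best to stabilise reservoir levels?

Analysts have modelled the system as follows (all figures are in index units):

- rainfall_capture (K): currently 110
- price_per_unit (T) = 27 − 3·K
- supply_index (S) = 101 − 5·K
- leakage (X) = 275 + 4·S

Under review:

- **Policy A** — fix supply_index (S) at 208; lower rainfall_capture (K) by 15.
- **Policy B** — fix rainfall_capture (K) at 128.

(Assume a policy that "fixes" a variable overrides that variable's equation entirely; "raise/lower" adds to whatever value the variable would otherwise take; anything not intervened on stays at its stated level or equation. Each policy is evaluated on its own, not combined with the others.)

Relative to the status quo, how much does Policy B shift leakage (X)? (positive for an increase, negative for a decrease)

Baseline:
  K = 110
  S = 101 − 5·110 = -449
  X = 275 + 4·(-449) = -1521
Policy B (K := 128):
  K = 128
  S = 101 − 5·128 = -539
  X = 275 + 4·(-539) = -1881
Change in X: -1881 − (-1521) = -360

-360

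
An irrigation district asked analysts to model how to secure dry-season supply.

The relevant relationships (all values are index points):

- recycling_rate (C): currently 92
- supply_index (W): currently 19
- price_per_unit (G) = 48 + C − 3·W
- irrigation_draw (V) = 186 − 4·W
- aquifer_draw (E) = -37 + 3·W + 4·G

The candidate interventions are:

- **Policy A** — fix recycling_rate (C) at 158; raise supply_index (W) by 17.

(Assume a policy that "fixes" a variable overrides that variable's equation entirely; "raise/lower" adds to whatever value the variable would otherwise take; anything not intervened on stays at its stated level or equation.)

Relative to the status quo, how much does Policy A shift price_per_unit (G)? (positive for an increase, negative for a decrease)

15

Baseline:
  C = 92
  W = 19
  G = 48 + 92 − 3·19 = 83
Policy A (C := 158, W + 17):
  C = 158
  W = 19 + 17 = 36
  G = 48 + 158 − 3·36 = 98
Change in G: 98 − 83 = 15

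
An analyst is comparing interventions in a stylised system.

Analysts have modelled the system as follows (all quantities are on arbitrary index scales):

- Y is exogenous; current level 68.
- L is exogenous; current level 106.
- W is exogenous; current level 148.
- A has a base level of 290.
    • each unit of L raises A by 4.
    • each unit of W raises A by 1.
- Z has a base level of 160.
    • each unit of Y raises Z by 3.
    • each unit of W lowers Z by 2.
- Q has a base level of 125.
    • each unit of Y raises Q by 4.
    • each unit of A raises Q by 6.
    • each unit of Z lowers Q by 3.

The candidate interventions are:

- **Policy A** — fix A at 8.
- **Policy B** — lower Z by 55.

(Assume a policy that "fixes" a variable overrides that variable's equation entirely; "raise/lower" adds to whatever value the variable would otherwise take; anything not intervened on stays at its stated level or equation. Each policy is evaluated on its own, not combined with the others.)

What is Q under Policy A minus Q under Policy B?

Policy A (A := 8):
  Y = 68
  L = 106
  W = 148
  A = 8
  Z = 160 + 3·68 − 2·148 = 68
  Q = 125 + 4·68 + 6·8 − 3·68 = 241
Policy B (Z − 55):
  Y = 68
  L = 106
  W = 148
  A = 290 + 4·106 + 148 = 862
  Z = 160 + 3·68 − 2·148 (−55 from intervention) = 13
  Q = 125 + 4·68 + 6·862 − 3·13 = 5530
Q: 241 − 5530 = -5289

-5289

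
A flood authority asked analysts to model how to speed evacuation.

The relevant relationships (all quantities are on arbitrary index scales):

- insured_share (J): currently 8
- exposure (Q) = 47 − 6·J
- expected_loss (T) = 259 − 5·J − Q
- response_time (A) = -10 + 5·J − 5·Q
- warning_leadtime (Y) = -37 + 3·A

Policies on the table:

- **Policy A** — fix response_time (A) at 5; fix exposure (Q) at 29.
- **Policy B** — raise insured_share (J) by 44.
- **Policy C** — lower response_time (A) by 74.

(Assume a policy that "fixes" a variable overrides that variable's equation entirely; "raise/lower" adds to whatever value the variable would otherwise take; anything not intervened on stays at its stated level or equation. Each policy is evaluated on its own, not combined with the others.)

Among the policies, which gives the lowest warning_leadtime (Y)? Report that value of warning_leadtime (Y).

Policy A (A := 5, Q := 29):
  J = 8
  Q = 29
  A = 5
  Y = -37 + 3·5 = -22
Policy B (J + 44):
  J = 8 + 44 = 52
  Q = 47 − 6·52 = -265
  A = -10 + 5·52 − 5·(-265) = 1575
  Y = -37 + 3·1575 = 4688
Policy C (A − 74):
  J = 8
  Q = 47 − 6·8 = -1
  A = -10 + 5·8 − 5·(-1) (−74 from intervention) = -39
  Y = -37 + 3·(-39) = -154
Comparing — Policy A: Y=-22, Policy B: Y=4688, Policy C: Y=-154. Lowest is -154 (Policy C).

-154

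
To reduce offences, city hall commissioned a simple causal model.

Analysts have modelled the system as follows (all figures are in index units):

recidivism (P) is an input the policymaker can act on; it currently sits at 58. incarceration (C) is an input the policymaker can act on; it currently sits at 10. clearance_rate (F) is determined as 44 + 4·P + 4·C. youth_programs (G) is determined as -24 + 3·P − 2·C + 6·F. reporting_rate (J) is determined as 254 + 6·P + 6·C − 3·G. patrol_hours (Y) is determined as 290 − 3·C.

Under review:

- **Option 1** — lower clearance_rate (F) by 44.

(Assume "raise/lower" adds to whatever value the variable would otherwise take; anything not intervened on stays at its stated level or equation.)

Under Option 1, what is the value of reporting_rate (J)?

Option 1 (F − 44):
  P = 58
  C = 10
  F = 44 + 4·58 + 4·10 (−44 from intervention) = 272
  G = -24 + 3·58 − 2·10 + 6·272 = 1762
  J = 254 + 6·58 + 6·10 − 3·1762 = -4624

-4624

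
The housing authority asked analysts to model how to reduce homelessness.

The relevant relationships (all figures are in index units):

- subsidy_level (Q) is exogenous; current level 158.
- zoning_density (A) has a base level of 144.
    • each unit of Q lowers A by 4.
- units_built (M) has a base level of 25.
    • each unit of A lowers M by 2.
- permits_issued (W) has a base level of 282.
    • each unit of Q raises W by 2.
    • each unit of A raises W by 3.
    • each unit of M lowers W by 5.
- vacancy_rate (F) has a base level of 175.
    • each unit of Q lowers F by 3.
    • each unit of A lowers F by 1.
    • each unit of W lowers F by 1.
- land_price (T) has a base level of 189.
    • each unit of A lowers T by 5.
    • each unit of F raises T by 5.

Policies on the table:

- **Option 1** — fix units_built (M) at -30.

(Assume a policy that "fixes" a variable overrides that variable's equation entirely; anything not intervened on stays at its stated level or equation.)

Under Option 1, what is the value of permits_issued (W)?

Option 1 (M := -30):
  Q = 158
  A = 144 − 4·158 = -488
  M = -30
  W = 282 + 2·158 + 3·(-488) − 5·(-30) = -716

-716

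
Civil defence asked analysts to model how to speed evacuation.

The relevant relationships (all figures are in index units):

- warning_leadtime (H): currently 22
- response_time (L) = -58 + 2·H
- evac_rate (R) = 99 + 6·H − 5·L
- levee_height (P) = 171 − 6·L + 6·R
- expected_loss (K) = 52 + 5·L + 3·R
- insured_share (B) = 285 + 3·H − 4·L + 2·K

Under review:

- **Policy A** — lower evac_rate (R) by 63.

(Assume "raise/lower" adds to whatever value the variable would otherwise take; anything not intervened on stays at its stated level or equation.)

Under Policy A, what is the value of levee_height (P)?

1683

Policy A (R − 63):
  H = 22
  L = -58 + 2·22 = -14
  R = 99 + 6·22 − 5·(-14) (−63 from intervention) = 238
  P = 171 − 6·(-14) + 6·238 = 1683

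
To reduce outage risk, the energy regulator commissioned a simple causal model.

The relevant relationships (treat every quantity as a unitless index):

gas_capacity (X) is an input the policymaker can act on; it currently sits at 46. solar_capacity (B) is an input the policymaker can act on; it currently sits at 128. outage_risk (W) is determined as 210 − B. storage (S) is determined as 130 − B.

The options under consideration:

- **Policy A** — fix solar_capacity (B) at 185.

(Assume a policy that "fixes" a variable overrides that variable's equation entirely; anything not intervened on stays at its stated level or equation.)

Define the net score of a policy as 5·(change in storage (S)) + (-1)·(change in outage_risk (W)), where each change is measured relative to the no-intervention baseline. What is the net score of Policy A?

Baseline:
  B = 128
  W = 210 − 128 = 82
  S = 130 − 128 = 2
Policy A (B := 185):
  B = 185
  W = 210 − 185 = 25
  S = 130 − 185 = -55
ΔS = -55 − 2 = -57; ΔW = 25 − 82 = -57
Score = 5·(-57) + (-1)·(-57) = -228

-228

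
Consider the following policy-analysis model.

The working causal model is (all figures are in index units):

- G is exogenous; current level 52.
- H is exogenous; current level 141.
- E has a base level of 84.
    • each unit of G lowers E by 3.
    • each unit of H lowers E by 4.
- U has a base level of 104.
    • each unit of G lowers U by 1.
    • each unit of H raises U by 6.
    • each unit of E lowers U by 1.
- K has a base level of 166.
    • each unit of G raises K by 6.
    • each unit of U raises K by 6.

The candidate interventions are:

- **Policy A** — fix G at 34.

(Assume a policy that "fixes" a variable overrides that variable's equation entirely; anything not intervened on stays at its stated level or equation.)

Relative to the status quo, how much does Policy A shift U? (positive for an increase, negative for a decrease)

Baseline:
  G = 52
  H = 141
  E = 84 − 3·52 − 4·141 = -636
  U = 104 − 52 + 6·141 − (-636) = 1534
Policy A (G := 34):
  G = 34
  H = 141
  E = 84 − 3·34 − 4·141 = -582
  U = 104 − 34 + 6·141 − (-582) = 1498
Change in U: 1498 − 1534 = -36

-36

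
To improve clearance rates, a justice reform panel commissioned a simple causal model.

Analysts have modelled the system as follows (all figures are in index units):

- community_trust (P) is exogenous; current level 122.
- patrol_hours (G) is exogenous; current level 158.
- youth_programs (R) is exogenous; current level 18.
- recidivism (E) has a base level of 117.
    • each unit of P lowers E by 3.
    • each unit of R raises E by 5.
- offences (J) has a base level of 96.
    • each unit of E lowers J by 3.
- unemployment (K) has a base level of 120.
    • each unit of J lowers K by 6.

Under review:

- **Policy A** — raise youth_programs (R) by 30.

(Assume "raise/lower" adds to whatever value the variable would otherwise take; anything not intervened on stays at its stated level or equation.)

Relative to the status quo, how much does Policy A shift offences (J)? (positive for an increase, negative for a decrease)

-450

Baseline:
  P = 122
  R = 18
  E = 117 − 3·122 + 5·18 = -159
  J = 96 − 3·(-159) = 573
Policy A (R + 30):
  P = 122
  R = 18 + 30 = 48
  E = 117 − 3·122 + 5·48 = -9
  J = 96 − 3·(-9) = 123
Change in J: 123 − 573 = -450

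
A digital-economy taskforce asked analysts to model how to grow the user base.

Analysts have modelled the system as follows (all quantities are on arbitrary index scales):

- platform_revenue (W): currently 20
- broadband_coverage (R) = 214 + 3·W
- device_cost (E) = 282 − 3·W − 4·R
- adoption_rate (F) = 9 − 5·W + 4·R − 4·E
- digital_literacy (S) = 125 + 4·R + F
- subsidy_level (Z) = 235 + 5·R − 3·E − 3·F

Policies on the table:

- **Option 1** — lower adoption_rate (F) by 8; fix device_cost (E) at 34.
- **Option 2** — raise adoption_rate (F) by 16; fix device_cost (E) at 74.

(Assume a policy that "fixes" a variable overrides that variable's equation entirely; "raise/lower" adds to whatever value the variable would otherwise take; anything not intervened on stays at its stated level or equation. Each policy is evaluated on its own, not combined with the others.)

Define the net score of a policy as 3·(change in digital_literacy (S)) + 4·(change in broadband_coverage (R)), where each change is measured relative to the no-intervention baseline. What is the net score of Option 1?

Baseline:
  W = 20
  R = 214 + 3·20 = 274
  E = 282 − 3·20 − 4·274 = -874
  F = 9 − 5·20 + 4·274 − 4·(-874) = 4501
  S = 125 + 4·274 + 4501 = 5722
Option 1 (F − 8, E := 34):
  W = 20
  R = 214 + 3·20 = 274
  E = 34
  F = 9 − 5·20 + 4·274 − 4·34 (−8 from intervention) = 861
  S = 125 + 4·274 + 861 = 2082
ΔS = 2082 − 5722 = -3640; ΔR = 274 − 274 = 0
Score = 3·(-3640) + 4·0 = -10920

-10920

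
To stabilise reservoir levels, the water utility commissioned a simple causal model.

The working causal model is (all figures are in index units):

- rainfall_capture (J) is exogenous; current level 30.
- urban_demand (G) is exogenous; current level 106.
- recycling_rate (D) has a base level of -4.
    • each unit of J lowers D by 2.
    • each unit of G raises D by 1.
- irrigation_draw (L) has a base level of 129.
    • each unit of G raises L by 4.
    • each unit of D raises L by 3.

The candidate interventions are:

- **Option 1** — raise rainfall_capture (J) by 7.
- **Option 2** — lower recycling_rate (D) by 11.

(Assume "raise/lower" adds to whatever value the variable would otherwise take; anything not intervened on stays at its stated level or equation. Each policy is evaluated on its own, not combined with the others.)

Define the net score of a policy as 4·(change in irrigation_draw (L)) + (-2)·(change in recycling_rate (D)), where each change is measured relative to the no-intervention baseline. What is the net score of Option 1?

-140

Baseline:
  J = 30
  G = 106
  D = -4 − 2·30 + 106 = 42
  L = 129 + 4·106 + 3·42 = 679
Option 1 (J + 7):
  J = 30 + 7 = 37
  G = 106
  D = -4 − 2·37 + 106 = 28
  L = 129 + 4·106 + 3·28 = 637
ΔL = 637 − 679 = -42; ΔD = 28 − 42 = -14
Score = 4·(-42) + (-2)·(-14) = -140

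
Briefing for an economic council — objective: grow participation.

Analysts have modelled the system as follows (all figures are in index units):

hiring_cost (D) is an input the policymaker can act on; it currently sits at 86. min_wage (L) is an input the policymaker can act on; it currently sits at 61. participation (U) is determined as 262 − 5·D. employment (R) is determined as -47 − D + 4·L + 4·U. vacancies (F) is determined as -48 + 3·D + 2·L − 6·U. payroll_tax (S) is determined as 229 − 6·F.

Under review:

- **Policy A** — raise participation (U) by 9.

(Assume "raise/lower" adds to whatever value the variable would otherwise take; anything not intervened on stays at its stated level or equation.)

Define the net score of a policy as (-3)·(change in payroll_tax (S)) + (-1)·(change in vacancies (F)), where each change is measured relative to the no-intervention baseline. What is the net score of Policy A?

-918

Baseline:
  D = 86
  L = 61
  U = 262 − 5·86 = -168
  F = -48 + 3·86 + 2·61 − 6·(-168) = 1340
  S = 229 − 6·1340 = -7811
Policy A (U + 9):
  D = 86
  L = 61
  U = 262 − 5·86 (+9 from intervention) = -159
  F = -48 + 3·86 + 2·61 − 6·(-159) = 1286
  S = 229 − 6·1286 = -7487
ΔS = -7487 − (-7811) = 324; ΔF = 1286 − 1340 = -54
Score = (-3)·324 + (-1)·(-54) = -918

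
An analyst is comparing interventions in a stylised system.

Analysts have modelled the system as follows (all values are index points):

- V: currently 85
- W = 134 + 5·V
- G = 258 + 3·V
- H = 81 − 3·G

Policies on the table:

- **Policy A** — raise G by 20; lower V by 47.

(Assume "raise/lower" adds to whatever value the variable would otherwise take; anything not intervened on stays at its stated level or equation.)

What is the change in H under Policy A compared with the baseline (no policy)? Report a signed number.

Baseline:
  V = 85
  G = 258 + 3·85 = 513
  H = 81 − 3·513 = -1458
Policy A (G + 20, V − 47):
  V = 85 − 47 = 38
  G = 258 + 3·38 (+20 from intervention) = 392
  H = 81 − 3·392 = -1095
Change in H: -1095 − (-1458) = 363

363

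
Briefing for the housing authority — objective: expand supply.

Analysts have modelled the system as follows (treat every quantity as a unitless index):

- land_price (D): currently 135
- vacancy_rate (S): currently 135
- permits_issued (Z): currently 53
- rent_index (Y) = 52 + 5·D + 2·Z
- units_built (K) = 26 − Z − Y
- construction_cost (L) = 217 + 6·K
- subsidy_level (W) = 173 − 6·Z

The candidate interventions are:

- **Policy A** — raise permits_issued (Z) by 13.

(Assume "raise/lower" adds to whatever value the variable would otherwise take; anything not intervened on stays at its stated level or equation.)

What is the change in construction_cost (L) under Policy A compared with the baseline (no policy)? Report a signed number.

-234

Baseline:
  D = 135
  Z = 53
  Y = 52 + 5·135 + 2·53 = 833
  K = 26 − 53 − 833 = -860
  L = 217 + 6·(-860) = -4943
Policy A (Z + 13):
  D = 135
  Z = 53 + 13 = 66
  Y = 52 + 5·135 + 2·66 = 859
  K = 26 − 66 − 859 = -899
  L = 217 + 6·(-899) = -5177
Change in L: -5177 − (-4943) = -234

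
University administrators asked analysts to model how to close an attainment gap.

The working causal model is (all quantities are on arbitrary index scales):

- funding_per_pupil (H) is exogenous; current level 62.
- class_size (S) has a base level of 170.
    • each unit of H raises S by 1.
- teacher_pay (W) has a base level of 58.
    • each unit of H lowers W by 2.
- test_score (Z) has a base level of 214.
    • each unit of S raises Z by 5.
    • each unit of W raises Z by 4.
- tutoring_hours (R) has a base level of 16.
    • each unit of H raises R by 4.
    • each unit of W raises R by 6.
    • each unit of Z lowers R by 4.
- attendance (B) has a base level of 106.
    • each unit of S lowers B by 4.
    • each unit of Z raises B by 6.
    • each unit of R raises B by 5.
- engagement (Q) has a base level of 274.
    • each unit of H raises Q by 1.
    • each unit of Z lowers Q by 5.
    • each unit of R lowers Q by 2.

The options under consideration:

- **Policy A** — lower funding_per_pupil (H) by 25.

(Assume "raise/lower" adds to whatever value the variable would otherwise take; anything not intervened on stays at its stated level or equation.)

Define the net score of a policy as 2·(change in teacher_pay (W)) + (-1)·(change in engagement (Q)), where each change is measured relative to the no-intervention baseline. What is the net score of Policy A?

Baseline:
  H = 62
  S = 170 + 62 = 232
  W = 58 − 2·62 = -66
  Z = 214 + 5·232 + 4·(-66) = 1110
  R = 16 + 4·62 + 6·(-66) − 4·1110 = -4572
  Q = 274 + 62 − 5·1110 − 2·(-4572) = 3930
Policy A (H − 25):
  H = 62 − 25 = 37
  S = 170 + 37 = 207
  W = 58 − 2·37 = -16
  Z = 214 + 5·207 + 4·(-16) = 1185
  R = 16 + 4·37 + 6·(-16) − 4·1185 = -4672
  Q = 274 + 37 − 5·1185 − 2·(-4672) = 3730
ΔW = -16 − (-66) = 50; ΔQ = 3730 − 3930 = -200
Score = 2·50 + (-1)·(-200) = 300

300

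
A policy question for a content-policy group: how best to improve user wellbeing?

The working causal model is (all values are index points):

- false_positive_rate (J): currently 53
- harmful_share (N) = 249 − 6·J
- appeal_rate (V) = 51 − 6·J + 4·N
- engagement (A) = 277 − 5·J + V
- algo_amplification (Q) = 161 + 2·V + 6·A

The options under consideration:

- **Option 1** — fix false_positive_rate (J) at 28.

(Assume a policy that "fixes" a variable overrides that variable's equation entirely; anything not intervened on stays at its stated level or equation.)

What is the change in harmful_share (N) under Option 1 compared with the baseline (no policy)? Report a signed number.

150

Baseline:
  J = 53
  N = 249 − 6·53 = -69
Option 1 (J := 28):
  J = 28
  N = 249 − 6·28 = 81
Change in N: 81 − (-69) = 150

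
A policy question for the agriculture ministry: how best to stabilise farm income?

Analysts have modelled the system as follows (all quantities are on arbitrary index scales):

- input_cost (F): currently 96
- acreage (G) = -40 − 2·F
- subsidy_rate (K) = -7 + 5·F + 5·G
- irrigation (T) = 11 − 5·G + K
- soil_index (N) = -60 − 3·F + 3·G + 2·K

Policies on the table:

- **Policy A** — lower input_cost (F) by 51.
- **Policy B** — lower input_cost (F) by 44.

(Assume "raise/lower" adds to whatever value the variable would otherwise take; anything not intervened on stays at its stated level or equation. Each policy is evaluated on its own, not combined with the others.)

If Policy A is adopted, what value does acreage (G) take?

-130

Policy A (F − 51):
  F = 96 − 51 = 45
  G = -40 − 2·45 = -130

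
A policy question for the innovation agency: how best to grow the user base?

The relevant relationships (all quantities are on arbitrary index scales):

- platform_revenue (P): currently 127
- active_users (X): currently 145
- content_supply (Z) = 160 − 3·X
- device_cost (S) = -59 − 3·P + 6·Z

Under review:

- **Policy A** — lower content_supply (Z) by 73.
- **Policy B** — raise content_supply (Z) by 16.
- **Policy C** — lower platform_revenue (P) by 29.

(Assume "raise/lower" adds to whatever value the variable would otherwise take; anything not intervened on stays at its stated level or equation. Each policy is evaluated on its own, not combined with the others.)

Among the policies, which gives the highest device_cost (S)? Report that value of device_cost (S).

-1994

Policy A (Z − 73):
  P = 127
  X = 145
  Z = 160 − 3·145 (−73 from intervention) = -348
  S = -59 − 3·127 + 6·(-348) = -2528
Policy B (Z + 16):
  P = 127
  X = 145
  Z = 160 − 3·145 (+16 from intervention) = -259
  S = -59 − 3·127 + 6·(-259) = -1994
Policy C (P − 29):
  P = 127 − 29 = 98
  X = 145
  Z = 160 − 3·145 = -275
  S = -59 − 3·98 + 6·(-275) = -2003
Comparing — Policy A: S=-2528, Policy B: S=-1994, Policy C: S=-2003. Highest is -1994 (Policy B).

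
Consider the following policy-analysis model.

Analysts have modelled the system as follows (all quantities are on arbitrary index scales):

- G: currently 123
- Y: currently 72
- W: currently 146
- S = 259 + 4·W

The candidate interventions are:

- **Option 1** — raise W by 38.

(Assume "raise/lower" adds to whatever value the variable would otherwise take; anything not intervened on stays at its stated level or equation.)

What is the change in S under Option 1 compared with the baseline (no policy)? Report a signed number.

Baseline:
  W = 146
  S = 259 + 4·146 = 843
Option 1 (W + 38):
  W = 146 + 38 = 184
  S = 259 + 4·184 = 995
Change in S: 995 − 843 = 152

152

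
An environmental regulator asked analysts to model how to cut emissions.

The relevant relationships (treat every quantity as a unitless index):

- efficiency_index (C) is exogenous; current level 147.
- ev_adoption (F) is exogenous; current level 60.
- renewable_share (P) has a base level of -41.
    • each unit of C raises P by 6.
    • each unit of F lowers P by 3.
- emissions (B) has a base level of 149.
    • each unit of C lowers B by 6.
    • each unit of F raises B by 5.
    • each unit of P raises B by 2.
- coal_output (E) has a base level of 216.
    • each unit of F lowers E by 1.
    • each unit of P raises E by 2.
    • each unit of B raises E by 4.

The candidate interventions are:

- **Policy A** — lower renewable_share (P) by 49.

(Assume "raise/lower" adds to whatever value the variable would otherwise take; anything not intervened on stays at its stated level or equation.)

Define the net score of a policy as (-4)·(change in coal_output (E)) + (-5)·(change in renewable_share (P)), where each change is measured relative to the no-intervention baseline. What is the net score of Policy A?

Baseline:
  C = 147
  F = 60
  P = -41 + 6·147 − 3·60 = 661
  B = 149 − 6·147 + 5·60 + 2·661 = 889
  E = 216 − 60 + 2·661 + 4·889 = 5034
Policy A (P − 49):
  C = 147
  F = 60
  P = -41 + 6·147 − 3·60 (−49 from intervention) = 612
  B = 149 − 6·147 + 5·60 + 2·612 = 791
  E = 216 − 60 + 2·612 + 4·791 = 4544
ΔE = 4544 − 5034 = -490; ΔP = 612 − 661 = -49
Score = (-4)·(-490) + (-5)·(-49) = 2205

2205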